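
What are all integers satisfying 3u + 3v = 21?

Step 1: Compute gcd(3, 3) = 3.
Since 3 divides 21, solutions exist.

Step 2: Find a particular solution using extended Euclidean algorithm.
We get u₀ = 0, v₀ = 7.
Check: 3*0 + 3*7 = 21 = 21 ✓

Step 3: Write the general solution.
u = 0 + (3/3)t = 0 + 1t
v = 7 - (3/3)t = 7 - 1t
for any integer t.

u = 0 + 1t, v = 7 - 1t for integer t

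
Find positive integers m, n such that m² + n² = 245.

Search for m with 245 - m² a perfect square.
m = 7: 245 - 7² = 245 - 49 = 196 = 14² ✓
So m = 7, n = 14.

m = 7, n = 14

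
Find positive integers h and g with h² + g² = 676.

We need to find integers h, g > 0 such that h² + g² = 676.
Trying h = 10: g² = 676 - 10² = 676 - 100 = 576
g = 24
Check: 10² + 24² = 100 + 576 = 676 ✓

676 = 10² + 24²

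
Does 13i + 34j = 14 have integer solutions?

Step 1: Compute gcd(13, 34).
gcd(13, 34) = 1

Step 2: Check divisibility.
Does 1 divide 14? 14 = 1 x 14, so yes.

By the theorem on linear Diophantine equations, 13i + 34j = 14 has integer solutions if and only if gcd(13, 34) divides 14. Since 1 | 14, solutions exist.

Yes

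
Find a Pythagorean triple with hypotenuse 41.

We need a² + b² = 41² = 1681.
Trying: 9² + 40² = 81 + 1600 = 1681 ✓

(9, 40, 41)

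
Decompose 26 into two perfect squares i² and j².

We need to find integers i, j > 0 such that i² + j² = 26.
Trying i = 1: j² = 26 - 1² = 26 - 1 = 25
j = 5
Check: 1² + 5² = 1 + 25 = 26 ✓

26 = 1² + 5²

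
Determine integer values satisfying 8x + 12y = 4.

Step 1: Check solvability.
gcd(8, 12) = 4
Since 4 divides 4, solutions exist.

Step 2: Apply extended Euclidean algorithm to find gcd.
We find integers such that 8*x0 + 12*y0 = 4

Step 3: Scale the particular solution.
Multiply by 4/4 = 1:
x = -1, y = 1

Step 4: Verify.
8*(-1) + 12*(1) = 4 = 4 ✓

x = -1, y = 1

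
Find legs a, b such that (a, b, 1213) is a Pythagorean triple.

We need a² + b² = 1213² = 1471369.
Trying: 245² + 1188² = 60025 + 1411344 = 1471369 ✓

(245, 1188, 1213)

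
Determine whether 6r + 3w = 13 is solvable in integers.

Step 1: Compute gcd(6, 3).
gcd(6, 3) = 3

Step 2: Check divisibility.
Does 3 divide 13? 13 = 3 x 4 + 1, so no.

By the theorem on linear Diophantine equations, 6r + 3w = 13 has integer solutions if and only if gcd(6, 3) divides 13. Since 3 does not divide 13, no solutions exist.

No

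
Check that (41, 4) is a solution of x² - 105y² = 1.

Compute x² = 41² = 1681
Compute 105y² = 105·4² = 105·16 = 1680
x² - 105y² = 1681 - 1680 = 1
Since this equals 1, (41, 4) is a solution.

Yes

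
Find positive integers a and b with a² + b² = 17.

We need to find integers a, b > 0 such that a² + b² = 17.
Trying a = 1: b² = 17 - 1² = 17 - 1 = 16
b = 4
Check: 1² + 4² = 1 + 16 = 17 ✓

17 = 1² + 4²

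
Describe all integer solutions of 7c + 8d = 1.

Step 1: Compute gcd(7, 8) = 1.
Since 1 divides 1, solutions exist.

Step 2: Find a particular solution using extended Euclidean algorithm.
We get c₀ = -1, d₀ = 1.
Check: 7*-1 + 8*1 = 1 = 1 ✓

Step 3: Write the general solution.
c = -1 + (8/1)t = -1 + 8t
d = 1 - (7/1)t = 1 - 7t
for any integer t.

c = -1 + 8t, d = 1 - 7t for integer t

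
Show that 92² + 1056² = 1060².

Compute a² + b²:
92² + 1056² = 8464 + 1115136 = 1123600
Compute c²:
1060² = 1123600
Since 1123600 = 1123600, it is a Pythagorean triple.

Yes, it is a Pythagorean triple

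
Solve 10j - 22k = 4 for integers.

Step 1: Check solvability.
gcd(10, 22) = 2
Since 2 divides 4, solutions exist.

Step 2: Apply extended Euclidean algorithm to find gcd.
We find integers such that 10*x0 + 22*y0 = 2

Step 3: Scale the particular solution.
Multiply by 4/2 = 2:
j = -4, k = -2

Step 4: Verify.
10*(-4) - 22*(-2) = 4 = 4 ✓

j = -4, k = -2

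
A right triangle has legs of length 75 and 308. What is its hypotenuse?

c² = a² + b² = 75² + 308² = 5625 + 94864 = 100489
c = 317

317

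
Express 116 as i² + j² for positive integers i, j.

We need to find integers i, j > 0 such that i² + j² = 116.
Trying i = 4: j² = 116 - 4² = 116 - 16 = 100
j = 10
Check: 4² + 10² = 16 + 100 = 116 ✓

116 = 4² + 10²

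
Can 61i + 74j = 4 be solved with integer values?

Step 1: Compute gcd(61, 74).
gcd(61, 74) = 1

Step 2: Check divisibility.
Does 1 divide 4? 4 = 1 x 4, so yes.

By the theorem on linear Diophantine equations, 61i + 74j = 4 has integer solutions if and only if gcd(61, 74) divides 4. Since 1 | 4, solutions exist.

Yes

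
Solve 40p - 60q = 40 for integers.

Step 1: Check solvability.
gcd(40, 60) = 20
Since 20 divides 40, solutions exist.

Step 2: Apply extended Euclidean algorithm to find gcd.
We find integers such that 40*x0 + 60*y0 = 20

Step 3: Scale the particular solution.
Multiply by 40/20 = 2:
p = -2, q = -2

Step 4: Verify.
40*(-2) - 60*(-2) = 40 = 40 ✓

p = -2, q = -2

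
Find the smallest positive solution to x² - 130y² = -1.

We need x² = 130y² - 1. Try successive y:
y = 1: x² = 130·1² - 1 = 129, not a perfect square
y = 2: x² = 130·2² - 1 = 519, not a perfect square
y = 3: x² = 130·3² - 1 = 1169, not a perfect square
...
y = 5: x² = 130·5² - 1 = 3249 = 57² ✓
Check: 57² - 130·5² = 3249 - 3250 = -1 ✓

x = 57, y = 5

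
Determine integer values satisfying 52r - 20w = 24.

Step 1: Check solvability.
gcd(52, 20) = 4
Since 4 divides 24, solutions exist.

Step 2: Apply extended Euclidean algorithm to find gcd.
We find integers such that 52*x0 + 20*y0 = 4

Step 3: Scale the particular solution.
Multiply by 24/4 = 6:
r = 12, w = 30

Step 4: Verify.
52*(12) - 20*(30) = 24 = 24 ✓

r = 12, w = 30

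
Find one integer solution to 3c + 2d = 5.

Step 1: Check solvability.
gcd(3, 2) = 1
Since 1 divides 5, solutions exist.

Step 2: Apply extended Euclidean algorithm to find gcd.
We find integers such that 3*x0 + 2*y0 = 1

Step 3: Scale the particular solution.
Multiply by 5/1 = 5:
c = 5, d = -5

Step 4: Verify.
3*(5) + 2*(-5) = 5 = 5 ✓

c = 5, d = -5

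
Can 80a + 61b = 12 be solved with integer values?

Step 1: Compute gcd(80, 61).
gcd(80, 61) = 1

Step 2: Check divisibility.
Does 1 divide 12? 12 = 1 x 12, so yes.

By the theorem on linear Diophantine equations, 80a + 61b = 12 has integer solutions if and only if gcd(80, 61) divides 12. Since 1 | 12, solutions exist.

Yes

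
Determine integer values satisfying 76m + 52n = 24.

Step 1: Check solvability.
gcd(76, 52) = 4
Since 4 divides 24, solutions exist.

Step 2: Apply extended Euclidean algorithm to find gcd.
We find integers such that 76*x0 + 52*y0 = 4

Step 3: Scale the particular solution.
Multiply by 24/4 = 6:
m = -12, n = 18

Step 4: Verify.
76*(-12) + 52*(18) = 24 = 24 ✓

m = -12, n = 18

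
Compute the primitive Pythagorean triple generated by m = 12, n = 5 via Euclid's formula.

a = m² - n² = 144 - 25 = 119
b = 2mn = 2·12·5 = 120
c = m² + n² = 144 + 25 = 169
Verify: 119² + 120² = 14161 + 14400 = 28561 = 169² ✓

(119, 120, 169)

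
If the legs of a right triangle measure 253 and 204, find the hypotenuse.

c² = a² + b² = 253² + 204² = 64009 + 41616 = 105625
c = 325

325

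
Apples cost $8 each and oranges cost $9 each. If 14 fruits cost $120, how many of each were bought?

Let a = apples, o = oranges.
a + o = 14
8a + 9o = 120
Substitute o = 14 - a:
8a + 9(14 - a) = 120
(8 - 9)a = 120 - 126
-1a = -6
a = 6, o = 14 - 6 = 8

Apples: 6, Oranges: 8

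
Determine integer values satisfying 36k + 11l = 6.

Step 1: Check solvability.
gcd(36, 11) = 1
Since 1 divides 6, solutions exist.

Step 2: Apply extended Euclidean algorithm to find gcd.
We find integers such that 36*x0 + 11*y0 = 1

Step 3: Scale the particular solution.
Multiply by 6/1 = 6:
k = 24, l = -78

Step 4: Verify.
36*(24) + 11*(-78) = 6 = 6 ✓

k = 24, l = -78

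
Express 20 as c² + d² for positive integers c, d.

We need to find integers c, d > 0 such that c² + d² = 20.
Trying c = 2: d² = 20 - 2² = 20 - 4 = 16
d = 4
Check: 2² + 4² = 4 + 16 = 20 ✓

20 = 2² + 4²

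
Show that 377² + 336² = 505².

Compute a² + b² = 377² + 336² = 142129 + 112896 = 255025
Compute c² = 505² = 255025
Since 255025 = 255025, confirmed.

Yes, it is a Pythagorean triple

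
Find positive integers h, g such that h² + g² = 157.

Search for h with 157 - h² a perfect square.
h = 6: 157 - 6² = 157 - 36 = 121 = 11² ✓
So h = 6, g = 11.

h = 6, g = 11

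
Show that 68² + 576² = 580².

Compute a² + b² = 68² + 576² = 4624 + 331776 = 336400
Compute c² = 580² = 336400
Since 336400 = 336400, confirmed.

Yes, it is a Pythagorean triple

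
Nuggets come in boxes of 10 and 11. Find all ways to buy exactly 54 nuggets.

We need non-negative integers (x, y) with 10x + 11y = 54.
For each x in 0..5, check if 54 - 10x is a non-negative multiple of 11.
x = 1: 11y = 44, y = 4 ✓

(1 boxes of 10, 4 boxes of 11)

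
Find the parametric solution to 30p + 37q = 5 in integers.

Step 1: Compute gcd(30, 37) = 1.
Since 1 divides 5, solutions exist.

Step 2: Find a particular solution using extended Euclidean algorithm.
We get p₀ = -80, q₀ = 65.
Check: 30*-80 + 37*65 = 5 = 5 ✓

Step 3: Write the general solution.
p = -80 + (37/1)t = -80 + 37t
q = 65 - (30/1)t = 65 - 30t
for any integer t.

p = -80 + 37t, q = 65 - 30t for integer t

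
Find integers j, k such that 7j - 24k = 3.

Step 1: Check solvability.
gcd(7, 24) = 1
Since 1 divides 3, solutions exist.

Step 2: Apply extended Euclidean algorithm to find gcd.
We find integers such that 7*x0 + 24*y0 = 1

Step 3: Scale the particular solution.
Multiply by 3/1 = 3:
j = 21, k = 6

Step 4: Verify.
7*(21) - 24*(6) = 3 = 3 ✓

j = 21, k = 6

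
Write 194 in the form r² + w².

We need to find integers r, w > 0 such that r² + w² = 194.
Trying r = 5: w² = 194 - 5² = 194 - 25 = 169
w = 13
Check: 5² + 13² = 25 + 169 = 194 ✓

194 = 5² + 13²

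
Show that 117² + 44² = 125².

Compute a² + b² = 117² + 44² = 13689 + 1936 = 15625
Compute c² = 125² = 15625
Since 15625 = 15625, confirmed.

Yes, it is a Pythagorean triple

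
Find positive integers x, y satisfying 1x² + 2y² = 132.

Try small values of x and check whether (132 - 1x²)/2 is a perfect square.
x = 2: 1·2² = 4, so 2y² = 132 - 4 = 128, giving y² = 64, y = 8.
Check: 1·2² + 2·8² = 4 + 128 = 132 ✓

x = 2, y = 8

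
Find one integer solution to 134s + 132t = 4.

Step 1: Check solvability.
gcd(134, 132) = 2
Since 2 divides 4, solutions exist.

Step 2: Apply extended Euclidean algorithm to find gcd.
We find integers such that 134*x0 + 132*y0 = 2

Step 3: Scale the particular solution.
Multiply by 4/2 = 2:
s = 2, t = -2

Step 4: Verify.
134*(2) + 132*(-2) = 4 = 4 ✓

s = 2, t = -2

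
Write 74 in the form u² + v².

We need to find integers u, v > 0 such that u² + v² = 74.
Trying u = 5: v² = 74 - 5² = 74 - 25 = 49
v = 7
Check: 5² + 7² = 25 + 49 = 74 ✓

74 = 5² + 7²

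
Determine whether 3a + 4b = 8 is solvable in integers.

Step 1: Compute gcd(3, 4).
gcd(3, 4) = 1

Step 2: Check divisibility.
Does 1 divide 8? 8 = 1 x 8, so yes.

By the theorem on linear Diophantine equations, 3a + 4b = 8 has integer solutions if and only if gcd(3, 4) divides 8. Since 1 | 8, solutions exist.

Yes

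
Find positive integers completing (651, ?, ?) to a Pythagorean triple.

We need the other leg and hypotenuse such that 651² + x² = c².
Take x = 3332, c = 3395: 651² + 3332² = 423801 + 11102224 = 11526025 = 3395² ✓
Triple: (651, 3332, 3395)

(651, 3332, 3395)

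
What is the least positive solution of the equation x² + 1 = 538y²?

We need x² = 538y² - 1. Try successive y:
y = 1: x² = 538·1² - 1 = 537, not a perfect square
y = 2: x² = 538·2² - 1 = 2151, not a perfect square
y = 3: x² = 538·3² - 1 = 4841, not a perfect square
...
y = 2977: x² = 538·2977² - 1 = 4768040601 = 69051² ✓
Check: 69051² - 538·2977² = 4768040601 - 4768040602 = -1 ✓

x = 69051, y = 2977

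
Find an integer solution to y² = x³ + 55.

Try small integer x values and check whether x³ + 55 is a perfect square.
x = 9: x³ + 55 = 9³ + 55 = 729 + 55 = 784
Is 784 a perfect square? 28² = 784 ✓
So (x, y) = (9, 28) is a solution.

x = 9, y = 28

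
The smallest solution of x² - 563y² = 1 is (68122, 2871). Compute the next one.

Solutions to x² - Dy² = 1 are generated by powers of (x₀ + y₀√D).
The next solution satisfies x₁ + y₁√563 = (x₀ + y₀√563)², giving:
x₁ = x₀² + 563y₀² = 68122² + 563·2871² = 4640606884 + 4640606883 = 9281213767
y₁ = 2x₀y₀ = 2·68122·2871 = 391156524

Verify: 9281213767² - 563·391156524² = 86140928988750330289 - 86140928988750330288 = 1 ✓

x = 9281213767, y = 391156524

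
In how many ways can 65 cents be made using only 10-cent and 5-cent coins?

We need non-negative integers (x, y) with 10x + 5y = 65.
For each x from 0 to 6, check if (65 - 10x) is a non-negative multiple of 5.
Solutions (x, y): (0,13), (1,11), (2,9), (3,7), ...
Count: 7

7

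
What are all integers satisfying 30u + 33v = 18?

Step 1: Compute gcd(30, 33) = 3.
Since 3 divides 18, solutions exist.

Step 2: Find a particular solution using extended Euclidean algorithm.
We get u₀ = -6, v₀ = 6.
Check: 30*-6 + 33*6 = 18 = 18 ✓

Step 3: Write the general solution.
u = -6 + (33/3)t = -6 + 11t
v = 6 - (30/3)t = 6 - 10t
for any integer t.

u = -6 + 11t, v = 6 - 10t for integer t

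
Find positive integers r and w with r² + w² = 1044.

We need to find integers r, w > 0 such that r² + w² = 1044.
Trying r = 12: w² = 1044 - 12² = 1044 - 144 = 900
w = 30
Check: 12² + 30² = 144 + 900 = 1044 ✓

1044 = 12² + 30²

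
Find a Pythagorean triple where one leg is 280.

We need the other leg and hypotenuse such that 280² + x² = c².
Take x = 165, c = 325: 280² + 165² = 78400 + 27225 = 105625 = 325² ✓
Triple: (165, 280, 325)

(165, 280, 325)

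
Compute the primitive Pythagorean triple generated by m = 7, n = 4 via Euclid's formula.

a = m² - n² = 49 - 16 = 33
b = 2mn = 2·7·4 = 56
c = m² + n² = 49 + 16 = 65
Verify: 33² + 56² = 1089 + 3136 = 4225 = 65² ✓

(33, 56, 65)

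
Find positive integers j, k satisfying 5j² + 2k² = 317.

Try small values of j and check whether (317 - 5j²)/2 is a perfect square.
j = 7: 5·7² = 245, so 2k² = 317 - 245 = 72, giving k² = 36, k = 6.
Check: 5·7² + 2·6² = 245 + 72 = 317 ✓

j = 7, k = 6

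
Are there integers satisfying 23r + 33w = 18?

Step 1: Compute gcd(23, 33).
gcd(23, 33) = 1

Step 2: Check divisibility.
Does 1 divide 18? 18 = 1 x 18, so yes.

By the theorem on linear Diophantine equations, 23r + 33w = 18 has integer solutions if and only if gcd(23, 33) divides 18. Since 1 | 18, solutions exist.

Yes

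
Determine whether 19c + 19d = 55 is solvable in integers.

Step 1: Compute gcd(19, 19).
gcd(19, 19) = 19

Step 2: Check divisibility.
Does 19 divide 55? 55 = 19 x 2 + 17, so no.

By the theorem on linear Diophantine equations, 19c + 19d = 55 has integer solutions if and only if gcd(19, 19) divides 55. Since 19 does not divide 55, no solutions exist.

No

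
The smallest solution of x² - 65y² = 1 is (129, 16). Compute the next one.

Solutions to x² - Dy² = 1 are generated by powers of (x₀ + y₀√D).
The next solution satisfies x₁ + y₁√65 = (x₀ + y₀√65)², giving:
x₁ = x₀² + 65y₀² = 129² + 65·16² = 16641 + 16640 = 33281
y₁ = 2x₀y₀ = 2·129·16 = 4128

Verify: 33281² - 65·4128² = 1107624961 - 1107624960 = 1 ✓

x = 33281, y = 4128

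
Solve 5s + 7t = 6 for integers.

Step 1: Check solvability.
gcd(5, 7) = 1
Since 1 divides 6, solutions exist.

Step 2: Apply extended Euclidean algorithm to find gcd.
We find integers such that 5*x0 + 7*y0 = 1

Step 3: Scale the particular solution.
Multiply by 6/1 = 6:
s = 18, t = -12

Step 4: Verify.
5*(18) + 7*(-12) = 6 = 6 ✓

s = 18, t = -12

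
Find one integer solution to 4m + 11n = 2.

Step 1: Check solvability.
gcd(4, 11) = 1
Since 1 divides 2, solutions exist.

Step 2: Apply extended Euclidean algorithm to find gcd.
We find integers such that 4*x0 + 11*y0 = 1

Step 3: Scale the particular solution.
Multiply by 2/1 = 2:
m = 6, n = -2

Step 4: Verify.
4*(6) + 11*(-2) = 2 = 2 ✓

m = 6, n = -2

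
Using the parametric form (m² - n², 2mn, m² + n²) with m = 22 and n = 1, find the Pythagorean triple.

a = m² - n² = 22² - 1² = 484 - 1 = 483
b = 2mn = 2·22·1 = 44
c = m² + n² = 484 + 1 = 485
Verify: 483² + 44² = 233289 + 1936 = 235225 = 485² ✓

(483, 44, 485)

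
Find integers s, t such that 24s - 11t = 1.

Step 1: Check solvability.
gcd(24, 11) = 1
Since 1 divides 1, solutions exist.

Step 2: Apply extended Euclidean algorithm to find gcd.
We find integers such that 24*x0 + 11*y0 = 1

Step 3: Scale the particular solution.
Multiply by 1/1 = 1:
s = -5, t = -11

Step 4: Verify.
24*(-5) - 11*(-11) = 1 = 1 ✓

s = -5, t = -11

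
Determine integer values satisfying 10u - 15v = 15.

Step 1: Check solvability.
gcd(10, 15) = 5
Since 5 divides 15, solutions exist.

Step 2: Apply extended Euclidean algorithm to find gcd.
We find integers such that 10*x0 + 15*y0 = 5

Step 3: Scale the particular solution.
Multiply by 15/5 = 3:
u = -3, v = -3

Step 4: Verify.
10*(-3) - 15*(-3) = 15 = 15 ✓

u = -3, v = -3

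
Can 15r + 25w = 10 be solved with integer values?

Step 1: Compute gcd(15, 25).
gcd(15, 25) = 5

Step 2: Check divisibility.
Does 5 divide 10? 10 = 5 x 2, so yes.

By the theorem on linear Diophantine equations, 15r + 25w = 10 has integer solutions if and only if gcd(15, 25) divides 10. Since 5 | 10, solutions exist.

Yes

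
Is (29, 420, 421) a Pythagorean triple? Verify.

Compute a² + b² = 29² + 420² = 841 + 176400 = 177241
Compute c² = 421² = 177241
Since 177241 = 177241, confirmed.

Yes, it is a Pythagorean triple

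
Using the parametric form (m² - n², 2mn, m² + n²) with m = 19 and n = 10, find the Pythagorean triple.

a = m² - n² = 361 - 100 = 261
b = 2mn = 2·19·10 = 380
c = m² + n² = 361 + 100 = 461
Verify: 261² + 380² = 68121 + 144400 = 212521 = 461² ✓

(261, 380, 461)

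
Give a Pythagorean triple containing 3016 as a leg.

We need the other leg and hypotenuse such that 3016² + x² = c².
Take x = 330, c = 3034: 3016² + 330² = 9096256 + 108900 = 9205156 = 3034² ✓
Triple: (330, 3016, 3034)

(330, 3016, 3034)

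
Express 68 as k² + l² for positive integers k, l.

We need to find integers k, l > 0 such that k² + l² = 68.
Trying k = 2: l² = 68 - 2² = 68 - 4 = 64
l = 8
Check: 2² + 8² = 4 + 64 = 68 ✓

68 = 2² + 8²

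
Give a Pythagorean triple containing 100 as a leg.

We need the other leg and hypotenuse such that 100² + x² = c².
Take x = 495, c = 505: 100² + 495² = 10000 + 245025 = 255025 = 505² ✓
Triple: (495, 100, 505)

(495, 100, 505)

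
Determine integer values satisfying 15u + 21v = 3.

Step 1: Check solvability.
gcd(15, 21) = 3
Since 3 divides 3, solutions exist.

Step 2: Apply extended Euclidean algorithm to find gcd.
We find integers such that 15*x0 + 21*y0 = 3

Step 3: Scale the particular solution.
Multiply by 3/3 = 1:
u = 3, v = -2

Step 4: Verify.
15*(3) + 21*(-2) = 3 = 3 ✓

u = 3, v = -2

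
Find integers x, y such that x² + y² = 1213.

We need to find integers x, y > 0 such that x² + y² = 1213.
Trying x = 22: y² = 1213 - 22² = 1213 - 484 = 729
y = 27
Check: 22² + 27² = 484 + 729 = 1213 ✓

1213 = 22² + 27²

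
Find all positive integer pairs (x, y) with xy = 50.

The positive divisors of 50 are: 1, 2, 5, 10, 25, 50.
Each divisor d gives the pair (d, 50/d):
(1, 50), (2, 25), (5, 10), (10, 5), (25, 2), (50, 1)

(1, 50), (2, 25), (5, 10), (10, 5), (25, 2), (50, 1)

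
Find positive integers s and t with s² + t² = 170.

We need to find integers s, t > 0 such that s² + t² = 170.
Trying s = 1: t² = 170 - 1² = 170 - 1 = 169
t = 13
Check: 1² + 13² = 1 + 169 = 170 ✓

170 = 1² + 13²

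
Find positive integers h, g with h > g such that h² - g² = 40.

Factor: h² - g² = (h+g)(h-g) = 40.
We need two factors of 40 with the same parity.
Use h+g = 20 and h-g = 2 (product 20·2 = 40).
Adding: 2h = 22, so h = 11.
Subtracting: 2g = 18, so g = 9.
Check: 11² - 9² = 121 - 81 = 40 ✓

h = 11, g = 9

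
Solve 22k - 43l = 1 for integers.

Step 1: Check solvability.
gcd(22, 43) = 1
Since 1 divides 1, solutions exist.

Step 2: Apply extended Euclidean algorithm to find gcd.
We find integers such that 22*x0 + 43*y0 = 1

Step 3: Scale the particular solution.
Multiply by 1/1 = 1:
k = 2, l = 1

Step 4: Verify.
22*(2) - 43*(1) = 1 = 1 ✓

k = 2, l = 1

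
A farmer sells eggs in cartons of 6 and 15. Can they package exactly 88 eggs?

We need non-negative a, b with 6a + 15b = 88.
gcd(6, 15) = 3, and 3 does not divide 88.
No integer solutions exist.

No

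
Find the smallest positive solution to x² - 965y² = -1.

We need x² = 965y² - 1. Try successive y:
y = 1: x² = 965·1² - 1 = 964, not a perfect square
y = 2: x² = 965·2² - 1 = 3859, not a perfect square
y = 3: x² = 965·3² - 1 = 8684, not a perfect square
...
y = 481: x² = 965·481² - 1 = 223263364 = 14942² ✓
Check: 14942² - 965·481² = 223263364 - 223263365 = -1 ✓

x = 14942, y = 481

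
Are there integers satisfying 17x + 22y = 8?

Step 1: Compute gcd(17, 22).
gcd(17, 22) = 1

Step 2: Check divisibility.
Does 1 divide 8? 8 = 1 x 8, so yes.

By the theorem on linear Diophantine equations, 17x + 22y = 8 has integer solutions if and only if gcd(17, 22) divides 8. Since 1 | 8, solutions exist.

Yes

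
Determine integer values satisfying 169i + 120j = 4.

Step 1: Check solvability.
gcd(169, 120) = 1
Since 1 divides 4, solutions exist.

Step 2: Apply extended Euclidean algorithm to find gcd.
We find integers such that 169*x0 + 120*y0 = 1

Step 3: Scale the particular solution.
Multiply by 4/1 = 4:
i = 196, j = -276

Step 4: Verify.
169*(196) + 120*(-276) = 4 = 4 ✓

i = 196, j = -276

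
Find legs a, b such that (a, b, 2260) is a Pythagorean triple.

We need a² + b² = 2260² = 5107600.
Trying: 1972² + 1104² = 3888784 + 1218816 = 5107600 ✓

(1972, 1104, 2260)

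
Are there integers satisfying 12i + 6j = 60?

Step 1: Compute gcd(12, 6).
gcd(12, 6) = 6

Step 2: Check divisibility.
Does 6 divide 60? 60 = 6 x 10, so yes.

By the theorem on linear Diophantine equations, 12i + 6j = 60 has integer solutions if and only if gcd(12, 6) divides 60. Since 6 | 60, solutions exist.

Yes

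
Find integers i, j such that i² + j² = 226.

We need to find integers i, j > 0 such that i² + j² = 226.
Trying i = 1: j² = 226 - 1² = 226 - 1 = 225
j = 15
Check: 1² + 15² = 1 + 225 = 226 ✓

226 = 1² + 15²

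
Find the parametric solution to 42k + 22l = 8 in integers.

Step 1: Compute gcd(42, 22) = 2.
Since 2 divides 8, solutions exist.

Step 2: Find a particular solution using extended Euclidean algorithm.
We get k₀ = -4, l₀ = 8.
Check: 42*-4 + 22*8 = 8 = 8 ✓

Step 3: Write the general solution.
k = -4 + (22/2)t = -4 + 11t
l = 8 - (42/2)t = 8 - 21t
for any integer t.

k = -4 + 11t, l = 8 - 21t for integer t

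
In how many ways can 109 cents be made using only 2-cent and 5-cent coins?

We need non-negative integers (x, y) with 2x + 5y = 109.
For each x from 0 to 54, check if (109 - 2x) is a non-negative multiple of 5.
Solutions (x, y): (2,21), (7,19), (12,17), (17,15), ...
Count: 11

11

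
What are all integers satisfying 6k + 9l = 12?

Step 1: Compute gcd(6, 9) = 3.
Since 3 divides 12, solutions exist.

Step 2: Find a particular solution using extended Euclidean algorithm.
We get k₀ = -4, l₀ = 4.
Check: 6*-4 + 9*4 = 12 = 12 ✓

Step 3: Write the general solution.
k = -4 + (9/3)t = -4 + 3t
l = 4 - (6/3)t = 4 - 2t
for any integer t.

k = -4 + 3t, l = 4 - 2t for integer t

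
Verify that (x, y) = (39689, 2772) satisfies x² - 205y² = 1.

Compute x² = 39689² = 1575216721
Compute 205y² = 205·2772² = 205·7683984 = 1575216720
x² - 205y² = 1575216721 - 1575216720 = 1
Since this equals 1, (39689, 2772) is a solution.

Yes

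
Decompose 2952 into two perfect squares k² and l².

We need to find integers k, l > 0 such that k² + l² = 2952.
Trying k = 6: l² = 2952 - 6² = 2952 - 36 = 2916
l = 54
Check: 6² + 54² = 36 + 2916 = 2952 ✓

2952 = 6² + 54²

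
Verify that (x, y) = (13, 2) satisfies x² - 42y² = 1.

Compute x² = 13² = 169
Compute 42y² = 42·2² = 42·4 = 168
x² - 42y² = 169 - 168 = 1
Since this equals 1, (13, 2) is a solution.

Yes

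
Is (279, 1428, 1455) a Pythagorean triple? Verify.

Compute a² + b² = 279² + 1428² = 77841 + 2039184 = 2117025
Compute c² = 1455² = 2117025
Since 2117025 = 2117025, confirmed.

Yes, it is a Pythagorean triple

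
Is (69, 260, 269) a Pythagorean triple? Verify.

Compute a² + b² = 69² + 260² = 4761 + 67600 = 72361
Compute c² = 269² = 72361
Since 72361 = 72361, confirmed.

Yes, it is a Pythagorean triple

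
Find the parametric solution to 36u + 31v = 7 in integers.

Step 1: Compute gcd(36, 31) = 1.
Since 1 divides 7, solutions exist.

Step 2: Find a particular solution using extended Euclidean algorithm.
We get u₀ = -42, v₀ = 49.
Check: 36*-42 + 31*49 = 7 = 7 ✓

Step 3: Write the general solution.
u = -42 + (31/1)t = -42 + 31t
v = 49 - (36/1)t = 49 - 36t
for any integer t.

u = -42 + 31t, v = 49 - 36t for integer t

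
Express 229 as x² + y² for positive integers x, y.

We need to find integers x, y > 0 such that x² + y² = 229.
Trying x = 2: y² = 229 - 2² = 229 - 4 = 225
y = 15
Check: 2² + 15² = 4 + 225 = 229 ✓

229 = 2² + 15²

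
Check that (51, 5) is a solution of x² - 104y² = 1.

Compute x² = 51² = 2601
Compute 104y² = 104·5² = 104·25 = 2600
x² - 104y² = 2601 - 2600 = 1
Since this equals 1, (51, 5) is a solution.

Yes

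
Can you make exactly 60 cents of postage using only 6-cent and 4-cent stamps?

We need non-negative x, y with 6x + 4y = 60.
gcd(6, 4) = 2 divides 60, so integer solutions exist.
Search for a non-negative one: x = 0 gives 4y = 60 - 0 = 60, so y = 15.
Check: 6·0 + 4·15 = 60 ✓

Yes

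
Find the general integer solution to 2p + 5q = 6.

Step 1: Compute gcd(2, 5) = 1.
Since 1 divides 6, solutions exist.

Step 2: Find a particular solution using extended Euclidean algorithm.
We get p₀ = -12, q₀ = 6.
Check: 2*-12 + 5*6 = 6 = 6 ✓

Step 3: Write the general solution.
p = -12 + (5/1)t = -12 + 5t
q = 6 - (2/1)t = 6 - 2t
for any integer t.

p = -12 + 5t, q = 6 - 2t for integer t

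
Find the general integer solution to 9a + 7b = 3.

Step 1: Compute gcd(9, 7) = 1.
Since 1 divides 3, solutions exist.

Step 2: Find a particular solution using extended Euclidean algorithm.
We get a₀ = -9, b₀ = 12.
Check: 9*-9 + 7*12 = 3 = 3 ✓

Step 3: Write the general solution.
a = -9 + (7/1)t = -9 + 7t
b = 12 - (9/1)t = 12 - 9t
for any integer t.

a = -9 + 7t, b = 12 - 9t for integer t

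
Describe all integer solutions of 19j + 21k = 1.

Step 1: Compute gcd(19, 21) = 1.
Since 1 divides 1, solutions exist.

Step 2: Find a particular solution using extended Euclidean algorithm.
We get j₀ = 10, k₀ = -9.
Check: 19*10 + 21*-9 = 1 = 1 ✓

Step 3: Write the general solution.
j = 10 + (21/1)t = 10 + 21t
k = -9 - (19/1)t = -9 - 19t
for any integer t.

j = 10 + 21t, k = -9 - 19t for integer t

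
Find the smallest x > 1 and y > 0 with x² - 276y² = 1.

We seek the smallest positive integers (x, y) with x² - 276y² = 1, i.e., x² = 276y² + 1.
Try successive y values:
y = 1: x² = 276·1² + 1 = 277, not a perfect square
y = 2: x² = 276·2² + 1 = 1105, not a perfect square
y = 3: x² = 276·3² + 1 = 2485, not a perfect square
... continuing the search (or via continued fractions) ...
y = 468: x² = 276·468² + 1 = 60450625, x = 7775 ✓

Verify: 7775² - 276·468² = 60450625 - 60450624 = 1 ✓

x = 7775, y = 468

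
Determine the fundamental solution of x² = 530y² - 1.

We need x² = 530y² - 1. Try successive y:
y = 1: x² = 530·1² - 1 = 529 = 23² ✓
Check: 23² - 530·1² = 529 - 530 = -1 ✓

x = 23, y = 1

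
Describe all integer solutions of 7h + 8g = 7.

Step 1: Compute gcd(7, 8) = 1.
Since 1 divides 7, solutions exist.

Step 2: Find a particular solution using extended Euclidean algorithm.
We get h₀ = -7, g₀ = 7.
Check: 7*-7 + 8*7 = 7 = 7 ✓

Step 3: Write the general solution.
h = -7 + (8/1)t = -7 + 8t
g = 7 - (7/1)t = 7 - 7t
for any integer t.

h = -7 + 8t, g = 7 - 7t for integer t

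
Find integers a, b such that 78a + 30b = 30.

Step 1: Check solvability.
gcd(78, 30) = 6
Since 6 divides 30, solutions exist.

Step 2: Apply extended Euclidean algorithm to find gcd.
We find integers such that 78*x0 + 30*y0 = 6

Step 3: Scale the particular solution.
Multiply by 30/6 = 5:
a = 10, b = -25

Step 4: Verify.
78*(10) + 30*(-25) = 30 = 30 ✓

a = 10, b = -25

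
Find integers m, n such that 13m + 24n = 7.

Step 1: Check solvability.
gcd(13, 24) = 1
Since 1 divides 7, solutions exist.

Step 2: Apply extended Euclidean algorithm to find gcd.
We find integers such that 13*x0 + 24*y0 = 1

Step 3: Scale the particular solution.
Multiply by 7/1 = 7:
m = -77, n = 42

Step 4: Verify.
13*(-77) + 24*(42) = 7 = 7 ✓

m = -77, n = 42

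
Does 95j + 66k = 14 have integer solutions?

Step 1: Compute gcd(95, 66).
gcd(95, 66) = 1

Step 2: Check divisibility.
Does 1 divide 14? 14 = 1 x 14, so yes.

By the theorem on linear Diophantine equations, 95j + 66k = 14 has integer solutions if and only if gcd(95, 66) divides 14. Since 1 | 14, solutions exist.

Yes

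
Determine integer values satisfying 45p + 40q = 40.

Step 1: Check solvability.
gcd(45, 40) = 5
Since 5 divides 40, solutions exist.

Step 2: Apply extended Euclidean algorithm to find gcd.
We find integers such that 45*x0 + 40*y0 = 5

Step 3: Scale the particular solution.
Multiply by 40/5 = 8:
p = 8, q = -8

Step 4: Verify.
45*(8) + 40*(-8) = 40 = 40 ✓

p = 8, q = -8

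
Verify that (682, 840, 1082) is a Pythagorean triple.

Compute a² + b²:
682² + 840² = 465124 + 705600 = 1170724
Compute c²:
1082² = 1170724
Since 1170724 = 1170724, it is a Pythagorean triple.

Yes, it is a Pythagorean triple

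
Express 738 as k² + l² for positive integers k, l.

We need to find integers k, l > 0 such that k² + l² = 738.
Trying k = 3: l² = 738 - 3² = 738 - 9 = 729
l = 27
Check: 3² + 27² = 9 + 729 = 738 ✓

738 = 3² + 27²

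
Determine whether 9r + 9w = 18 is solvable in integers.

Step 1: Compute gcd(9, 9).
gcd(9, 9) = 9

Step 2: Check divisibility.
Does 9 divide 18? 18 = 9 x 2, so yes.

By the theorem on linear Diophantine equations, 9r + 9w = 18 has integer solutions if and only if gcd(9, 9) divides 18. Since 9 | 18, solutions exist.

Yes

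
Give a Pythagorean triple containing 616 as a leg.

We need the other leg and hypotenuse such that 616² + x² = c².
Take x = 735, c = 959: 616² + 735² = 379456 + 540225 = 919681 = 959² ✓
Triple: (735, 616, 959)

(735, 616, 959)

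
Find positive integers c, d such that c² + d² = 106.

Search for c with 106 - c² a perfect square.
c = 5: 106 - 5² = 106 - 25 = 81 = 9² ✓
So c = 5, d = 9.

c = 5, d = 9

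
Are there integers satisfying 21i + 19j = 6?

Step 1: Compute gcd(21, 19).
gcd(21, 19) = 1

Step 2: Check divisibility.
Does 1 divide 6? 6 = 1 x 6, so yes.

By the theorem on linear Diophantine equations, 21i + 19j = 6 has integer solutions if and only if gcd(21, 19) divides 6. Since 1 | 6, solutions exist.

Yes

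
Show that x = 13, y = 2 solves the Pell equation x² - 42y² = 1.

Compute x² = 13² = 169
Compute 42y² = 42·2² = 42·4 = 168
x² - 42y² = 169 - 168 = 1
Since this equals 1, (13, 2) is a solution.

Yes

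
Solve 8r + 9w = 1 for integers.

Step 1: Check solvability.
gcd(8, 9) = 1
Since 1 divides 1, solutions exist.

Step 2: Apply extended Euclidean algorithm to find gcd.
We find integers such that 8*x0 + 9*y0 = 1

Step 3: Scale the particular solution.
Multiply by 1/1 = 1:
r = -1, w = 1

Step 4: Verify.
8*(-1) + 9*(1) = 1 = 1 ✓

r = -1, w = 1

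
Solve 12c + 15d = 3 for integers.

Step 1: Check solvability.
gcd(12, 15) = 3
Since 3 divides 3, solutions exist.

Step 2: Apply extended Euclidean algorithm to find gcd.
We find integers such that 12*x0 + 15*y0 = 3

Step 3: Scale the particular solution.
Multiply by 3/3 = 1:
c = -1, d = 1

Step 4: Verify.
12*(-1) + 15*(1) = 3 = 3 ✓

c = -1, d = 1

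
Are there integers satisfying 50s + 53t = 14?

Step 1: Compute gcd(50, 53).
gcd(50, 53) = 1

Step 2: Check divisibility.
Does 1 divide 14? 14 = 1 x 14, so yes.

By the theorem on linear Diophantine equations, 50s + 53t = 14 has integer solutions if and only if gcd(50, 53) divides 14. Since 1 | 14, solutions exist.

Yes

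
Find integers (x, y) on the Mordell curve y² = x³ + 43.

Try small integer x values and check whether x³ + 43 is a perfect square.
x = -3: x³ + 43 = -3³ + 43 = -27 + 43 = 16
Is 16 a perfect square? 4² = 16 ✓
So (x, y) = (-3, -4) is a solution.

x = -3, y = -4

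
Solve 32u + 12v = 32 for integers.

Step 1: Check solvability.
gcd(32, 12) = 4
Since 4 divides 32, solutions exist.

Step 2: Apply extended Euclidean algorithm to find gcd.
We find integers such that 32*x0 + 12*y0 = 4

Step 3: Scale the particular solution.
Multiply by 32/4 = 8:
u = -8, v = 24

Step 4: Verify.
32*(-8) + 12*(24) = 32 = 32 ✓

u = -8, v = 24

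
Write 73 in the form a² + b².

We need to find integers a, b > 0 such that a² + b² = 73.
Trying a = 3: b² = 73 - 3² = 73 - 9 = 64
b = 8
Check: 3² + 8² = 9 + 64 = 73 ✓

73 = 3² + 8²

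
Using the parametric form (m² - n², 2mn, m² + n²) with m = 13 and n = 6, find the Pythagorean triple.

a = m² - n² = 169 - 36 = 133
b = 2mn = 2·13·6 = 156
c = m² + n² = 169 + 36 = 205
Verify: 133² + 156² = 17689 + 24336 = 42025 = 205² ✓

(133, 156, 205)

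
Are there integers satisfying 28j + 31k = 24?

Step 1: Compute gcd(28, 31).
gcd(28, 31) = 1

Step 2: Check divisibility.
Does 1 divide 24? 24 = 1 x 24, so yes.

By the theorem on linear Diophantine equations, 28j + 31k = 24 has integer solutions if and only if gcd(28, 31) divides 24. Since 1 | 24, solutions exist.

Yes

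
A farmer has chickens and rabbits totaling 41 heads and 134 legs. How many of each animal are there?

Let c = chickens, r = rabbits.
Heads: c + r = 41
Legs: 2c + 4r = 134
From the first equation, c = 41 - r. Substitute:
2(41 - r) + 4r = 134
82 + 2r = 134
r = (134 - 82)/2 = 26
c = 41 - 26 = 15

Chickens: 15, Rabbits: 26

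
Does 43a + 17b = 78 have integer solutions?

Step 1: Compute gcd(43, 17).
gcd(43, 17) = 1

Step 2: Check divisibility.
Does 1 divide 78? 78 = 1 x 78, so yes.

By the theorem on linear Diophantine equations, 43a + 17b = 78 has integer solutions if and only if gcd(43, 17) divides 78. Since 1 | 78, solutions exist.

Yes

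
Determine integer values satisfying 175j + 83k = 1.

Step 1: Check solvability.
gcd(175, 83) = 1
Since 1 divides 1, solutions exist.

Step 2: Apply extended Euclidean algorithm to find gcd.
We find integers such that 175*x0 + 83*y0 = 1

Step 3: Scale the particular solution.
Multiply by 1/1 = 1:
j = 37, k = -78

Step 4: Verify.
175*(37) + 83*(-78) = 1 = 1 ✓

j = 37, k = -78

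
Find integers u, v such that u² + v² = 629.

We need to find integers u, v > 0 such that u² + v² = 629.
Trying u = 2: v² = 629 - 2² = 629 - 4 = 625
v = 25
Check: 2² + 25² = 4 + 625 = 629 ✓

629 = 2² + 25²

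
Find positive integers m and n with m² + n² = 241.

We need to find integers m, n > 0 such that m² + n² = 241.
Trying m = 4: n² = 241 - 4² = 241 - 16 = 225
n = 15
Check: 4² + 15² = 16 + 225 = 241 ✓

241 = 4² + 15²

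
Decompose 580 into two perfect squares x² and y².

We need to find integers x, y > 0 such that x² + y² = 580.
Trying x = 2: y² = 580 - 2² = 580 - 4 = 576
y = 24
Check: 2² + 24² = 4 + 576 = 580 ✓

580 = 2² + 24²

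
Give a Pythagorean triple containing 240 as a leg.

We need the other leg and hypotenuse such that 240² + x² = c².
Take x = 44, c = 244: 240² + 44² = 57600 + 1936 = 59536 = 244² ✓
Triple: (44, 240, 244)

(44, 240, 244)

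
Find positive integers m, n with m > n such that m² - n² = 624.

Factor: m² - n² = (m+n)(m-n) = 624.
We need two factors of 624 with the same parity.
Use m+n = 312 and m-n = 2 (product 312·2 = 624).
Adding: 2m = 314, so m = 157.
Subtracting: 2n = 310, so n = 155.
Check: 157² - 155² = 24649 - 24025 = 624 ✓

m = 157, n = 155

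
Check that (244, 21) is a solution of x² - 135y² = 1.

Compute x² = 244² = 59536
Compute 135y² = 135·21² = 135·441 = 59535
x² - 135y² = 59536 - 59535 = 1
Since this equals 1, (244, 21) is a solution.

Yes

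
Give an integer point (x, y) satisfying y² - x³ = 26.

Try small integer x values and check whether x³ + 26 is a perfect square.
x = -1: x³ + 26 = -1³ + 26 = -1 + 26 = 25
Is 25 a perfect square? 5² = 25 ✓
So (x, y) = (-1, 5) is a solution.

x = -1, y = 5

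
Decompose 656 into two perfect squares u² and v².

We need to find integers u, v > 0 such that u² + v² = 656.
Trying u = 16: v² = 656 - 16² = 656 - 256 = 400
v = 20
Check: 16² + 20² = 256 + 400 = 656 ✓

656 = 16² + 20²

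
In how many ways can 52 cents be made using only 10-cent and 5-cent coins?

We need non-negative integers (x, y) with 10x + 5y = 52.
For each x from 0 to 5, check if (52 - 10x) is a non-negative multiple of 5.
Solutions (x, y): none
Count: 0

0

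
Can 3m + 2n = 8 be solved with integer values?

Step 1: Compute gcd(3, 2).
gcd(3, 2) = 1

Step 2: Check divisibility.
Does 1 divide 8? 8 = 1 x 8, so yes.

By the theorem on linear Diophantine equations, 3m + 2n = 8 has integer solutions if and only if gcd(3, 2) divides 8. Since 1 | 8, solutions exist.

Yes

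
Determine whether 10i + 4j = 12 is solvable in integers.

Step 1: Compute gcd(10, 4).
gcd(10, 4) = 2

Step 2: Check divisibility.
Does 2 divide 12? 12 = 2 x 6, so yes.

By the theorem on linear Diophantine equations, 10i + 4j = 12 has integer solutions if and only if gcd(10, 4) divides 12. Since 2 | 12, solutions exist.

Yes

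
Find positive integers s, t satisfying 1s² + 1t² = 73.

Try small values of s and check whether (73 - 1s²)/1 is a perfect square.
s = 8: 1·8² = 64, so 1t² = 73 - 64 = 9, giving t² = 9, t = 3.
Check: 1·8² + 1·3² = 64 + 9 = 73 ✓

s = 8, t = 3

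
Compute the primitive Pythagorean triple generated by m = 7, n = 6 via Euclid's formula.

a = m² - n² = 49 - 36 = 13
b = 2mn = 2·7·6 = 84
c = m² + n² = 49 + 36 = 85
Verify: 13² + 84² = 169 + 7056 = 7225 = 85² ✓

(13, 84, 85)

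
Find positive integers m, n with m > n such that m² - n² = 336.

Factor: m² - n² = (m+n)(m-n) = 336.
We need two factors of 336 with the same parity.
Use m+n = 168 and m-n = 2 (product 168·2 = 336).
Adding: 2m = 170, so m = 85.
Subtracting: 2n = 166, so n = 83.
Check: 85² - 83² = 7225 - 6889 = 336 ✓

m = 85, n = 83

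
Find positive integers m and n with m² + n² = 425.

We need to find integers m, n > 0 such that m² + n² = 425.
Trying m = 5: n² = 425 - 5² = 425 - 25 = 400
n = 20
Check: 5² + 20² = 25 + 400 = 425 ✓

425 = 5² + 20²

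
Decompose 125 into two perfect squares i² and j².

We need to find integers i, j > 0 such that i² + j² = 125.
Trying i = 2: j² = 125 - 2² = 125 - 4 = 121
j = 11
Check: 2² + 11² = 4 + 121 = 125 ✓

125 = 2² + 11²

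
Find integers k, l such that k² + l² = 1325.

We need to find integers k, l > 0 such that k² + l² = 1325.
Trying k = 10: l² = 1325 - 10² = 1325 - 100 = 1225
l = 35
Check: 10² + 35² = 100 + 1225 = 1325 ✓

1325 = 10² + 35²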